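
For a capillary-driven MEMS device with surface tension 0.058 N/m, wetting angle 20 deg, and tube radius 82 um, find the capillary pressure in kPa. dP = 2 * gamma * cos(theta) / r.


Step 1: cos(20 deg) = 0.9397
Step 2: Convert r to m: r = 82e-6 m
Step 3: dP = 2 * 0.058 * 0.9397 / 82e-6 = 1329.3 Pa
Step 4: Convert Pa to kPa (divide by 1000).
dP = 1.33 kPa


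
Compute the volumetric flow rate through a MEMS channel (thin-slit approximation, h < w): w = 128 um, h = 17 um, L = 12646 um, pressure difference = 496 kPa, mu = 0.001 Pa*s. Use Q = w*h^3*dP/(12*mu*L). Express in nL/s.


Step 1: Convert all dimensions to SI (meters).
w = 128e-6 m, h = 17e-6 m, L = 12646e-6 m, dP = 496e3 Pa
Step 2: Q = w * h^3 * dP / (12 * mu * L)
Q = 128e-6 * (17e-6)^3 * 496e3 / (12 * 0.001 * 12646e-6) = 2.05543613e-09 m^3/s
Step 3: Convert Q from m^3/s to nL/s (1 m^3 = 1e12 nL, so multiply by 1e12).
Q = 2055.436 nL/s


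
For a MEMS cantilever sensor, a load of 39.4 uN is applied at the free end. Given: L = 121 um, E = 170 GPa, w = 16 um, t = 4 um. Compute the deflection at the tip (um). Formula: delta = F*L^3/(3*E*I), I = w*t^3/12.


Step 1: Calculate the second moment of area.
I = w * t^3 / 12 = 16 * 4^3 / 12 = 85.3333 um^4
Step 2: Convert E to consistent units (1 GPa = 1000 uN/um^2).
E = 170 GPa = 170000 uN/um^2
Step 3: Calculate tip deflection.
delta = F * L^3 / (3 * E * I)
delta = 39.4 * 121^3 / (3 * 170000 * 85.3333)
delta = 1.6038 um


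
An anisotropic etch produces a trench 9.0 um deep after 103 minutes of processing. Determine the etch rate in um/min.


Step 1: Etch rate = depth / time
Step 2: rate = 9.0 / 103
rate = 0.087 um/min


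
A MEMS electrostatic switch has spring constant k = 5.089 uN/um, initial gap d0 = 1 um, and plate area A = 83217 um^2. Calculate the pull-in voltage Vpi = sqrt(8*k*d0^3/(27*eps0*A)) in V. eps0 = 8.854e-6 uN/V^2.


Step 1: Compute numerator: 8 * k * d0^3 = 8 * 5.089 * 1^3 = 40.712
Step 2: Compute denominator: 27 * eps0 * A = 27 * 8.854e-6 * 83217 = 19.89369
Step 3: Vpi = sqrt(40.712 / 19.89369)
Vpi = 1.43 V


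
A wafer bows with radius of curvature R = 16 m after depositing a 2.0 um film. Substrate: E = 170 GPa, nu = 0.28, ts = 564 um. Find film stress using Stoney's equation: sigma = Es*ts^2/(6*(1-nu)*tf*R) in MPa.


Step 1: Compute numerator: Es * ts^2 = 170 * 564^2 = 54076320 (GPa*um^2)
Step 2: Compute denominator (R in um): 6*(1-nu)*tf*R = 6*0.72*2.0*16e6 = 138240000.0 (um^2)
Step 3: sigma (GPa) = 54076320 / 138240000.0 = 3.91177e-01 GPa
Step 4: Convert to MPa (x1000): sigma = 391.2 MPa


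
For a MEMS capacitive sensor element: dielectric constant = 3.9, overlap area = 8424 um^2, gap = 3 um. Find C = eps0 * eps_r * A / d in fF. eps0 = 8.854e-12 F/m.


Step 1: Convert area to m^2: A = 8424e-12 m^2
Step 2: Convert gap to m: d = 3e-6 m
Step 3: C = eps0 * eps_r * A / d
C = 8.854e-12 * 3.9 * 8424e-12 / 3e-6
Step 4: Convert to fF (multiply by 1e15).
C = 96.96 fF


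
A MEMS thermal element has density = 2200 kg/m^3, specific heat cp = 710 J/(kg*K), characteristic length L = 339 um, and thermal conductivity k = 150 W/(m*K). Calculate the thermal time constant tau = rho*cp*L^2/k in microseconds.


Step 1: Convert L to m: L = 339e-6 m
Step 2: L^2 = (339e-6)^2 = 1.14921e-07 m^2
Step 3: tau = 2200 * 710 * 1.14921e-07 / 150 = 1.19671068e-03 s
Step 4: Convert to microseconds (multiply by 1e6).
tau = 1196.711 us


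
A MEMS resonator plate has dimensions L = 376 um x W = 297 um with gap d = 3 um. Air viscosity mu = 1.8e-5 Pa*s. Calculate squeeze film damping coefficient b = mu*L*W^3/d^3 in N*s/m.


Step 1: Convert to SI.
L = 376e-6 m, W = 297e-6 m, d = 3e-6 m
Step 2: W^3 = (297e-6)^3 = 2.62e-11 m^3
Step 3: d^3 = (3e-6)^3 = 2.70e-17 m^3
Step 4: b = 1.8e-5 * 376e-6 * 2.62e-11 / 2.70e-17
b = 6.57e-03 N*s/m


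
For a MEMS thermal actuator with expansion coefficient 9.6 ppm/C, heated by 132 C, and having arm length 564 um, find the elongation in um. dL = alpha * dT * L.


Step 1: Convert CTE: alpha = 9.6 ppm/C = 9.6e-6 /C
Step 2: dL = 9.6e-6 * 132 * 564
dL = 0.7147 um


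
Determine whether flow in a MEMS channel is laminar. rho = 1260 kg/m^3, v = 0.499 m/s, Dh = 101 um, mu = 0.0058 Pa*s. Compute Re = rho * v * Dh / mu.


Step 1: Convert Dh to meters: Dh = 101e-6 m
Step 2: Re = rho * v * Dh / mu
Re = 1260 * 0.499 * 101e-6 / 0.0058
Re = 10.949
Since Re = 10.949 is below ~2300, the flow is laminar.


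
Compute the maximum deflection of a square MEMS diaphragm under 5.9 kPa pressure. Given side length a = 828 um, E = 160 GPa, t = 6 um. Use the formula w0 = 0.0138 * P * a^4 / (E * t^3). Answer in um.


Step 1: Convert pressure to compatible units (E is in GPa, so P in GPa).
P = 5.9 kPa = 5.9e-6 GPa
Step 2: Compute numerator: 0.0138 * P * a^4.
a^4 = 828^4 = 470025421056
numerator = 0.0138 * 5.9e-6 * 470025421056 = 3.826947e+04
Step 3: Compute denominator: E * t^3 = 160 * 6^3 = 34560
Step 4: w0 = numerator / denominator = 3.826947e+04 / 34560 = 1.1073 um


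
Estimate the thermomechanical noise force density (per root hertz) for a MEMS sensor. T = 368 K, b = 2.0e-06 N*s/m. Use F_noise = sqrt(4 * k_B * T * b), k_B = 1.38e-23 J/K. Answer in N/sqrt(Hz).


Step 1: Compute 4 * k_B * T * b
= 4 * 1.38e-23 * 368 * 2.0e-06
= 4.0627e-26 N^2/Hz
Step 2: F_noise = sqrt(4.0627e-26)
F_noise = 2.02e-13 N/sqrt(Hz)


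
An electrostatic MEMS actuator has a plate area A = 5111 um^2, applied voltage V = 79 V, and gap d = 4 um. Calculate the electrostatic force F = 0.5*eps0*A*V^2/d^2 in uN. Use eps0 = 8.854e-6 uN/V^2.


Step 1: Identify parameters.
eps0 = 8.854e-6 uN/V^2, A = 5111 um^2, V = 79 V, d = 4 um
Step 2: Compute V^2 = 79^2 = 6241
Step 3: Compute d^2 = 4^2 = 16
Step 4: F = 0.5 * 8.854e-6 * 5111 * 6241 / 16
F = 8.826 uN


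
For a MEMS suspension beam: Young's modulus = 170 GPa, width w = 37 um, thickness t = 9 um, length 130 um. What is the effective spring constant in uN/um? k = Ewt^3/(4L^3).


Step 1: Convert E to consistent units (1 GPa = 1000 uN/um^2).
E = 170 GPa = 170000 uN/um^2
Step 2: Compute t^3 = 9^3 = 729
Step 3: Compute L^3 = 130^3 = 2197000
Step 4: k = 170000 * 37 * 729 / (4 * 2197000)
k = 521.7808 uN/um


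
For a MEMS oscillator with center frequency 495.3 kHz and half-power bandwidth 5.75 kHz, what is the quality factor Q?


Step 1: Q = f0 / bandwidth
Step 2: Q = 495.3 / 5.75
Q = 86.1


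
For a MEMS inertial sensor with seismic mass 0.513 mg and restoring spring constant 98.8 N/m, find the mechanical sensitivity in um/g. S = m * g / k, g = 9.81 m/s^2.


Step 1: Convert mass: m = 0.513 mg = 5.13e-07 kg
Step 2: S = m * g / k = 5.13e-07 * 9.81 / 98.8
Step 3: S = 5.09e-08 m/g
Step 4: Convert to um/g: S = 0.051 um/g


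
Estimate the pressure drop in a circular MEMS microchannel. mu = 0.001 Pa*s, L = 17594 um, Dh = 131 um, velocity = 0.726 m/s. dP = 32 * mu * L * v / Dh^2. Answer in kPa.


Step 1: Convert to SI: L = 17594e-6 m, Dh = 131e-6 m
Step 2: dP = 32 * 0.001 * 17594e-6 * 0.726 / (131e-6)^2
Step 3: dP = 23818.18 Pa
Step 4: Convert to kPa: dP = 23.82 kPa


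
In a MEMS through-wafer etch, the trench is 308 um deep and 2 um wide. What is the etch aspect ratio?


Step 1: AR = depth / width
Step 2: AR = 308 / 2
AR = 154.0


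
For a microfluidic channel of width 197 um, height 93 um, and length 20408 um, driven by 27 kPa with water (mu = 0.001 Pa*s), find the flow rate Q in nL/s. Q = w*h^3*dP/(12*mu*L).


Step 1: Convert all dimensions to SI (meters).
w = 197e-6 m, h = 93e-6 m, L = 20408e-6 m, dP = 27e3 Pa
Step 2: Q = w * h^3 * dP / (12 * mu * L)
Q = 197e-6 * (93e-6)^3 * 27e3 / (12 * 0.001 * 20408e-6) = 1.747017053e-08 m^3/s
Step 3: Convert Q from m^3/s to nL/s (1 m^3 = 1e12 nL, so multiply by 1e12).
Q = 17470.171 nL/s


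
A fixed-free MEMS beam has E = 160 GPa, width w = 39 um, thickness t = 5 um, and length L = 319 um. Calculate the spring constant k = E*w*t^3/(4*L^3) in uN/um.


Step 1: Convert E to consistent units (1 GPa = 1000 uN/um^2).
E = 160 GPa = 160000 uN/um^2
Step 2: Compute t^3 = 5^3 = 125
Step 3: Compute L^3 = 319^3 = 32461759
Step 4: k = 160000 * 39 * 125 / (4 * 32461759)
k = 6.0071 uN/um


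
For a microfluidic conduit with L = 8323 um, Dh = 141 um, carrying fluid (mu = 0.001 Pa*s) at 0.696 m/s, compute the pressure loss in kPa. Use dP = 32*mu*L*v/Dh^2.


Step 1: Convert to SI: L = 8323e-6 m, Dh = 141e-6 m
Step 2: dP = 32 * 0.001 * 8323e-6 * 0.696 / (141e-6)^2
Step 3: dP = 9323.97 Pa
Step 4: Convert to kPa: dP = 9.32 kPa


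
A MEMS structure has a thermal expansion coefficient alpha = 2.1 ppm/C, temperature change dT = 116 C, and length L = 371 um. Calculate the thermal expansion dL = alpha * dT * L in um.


Step 1: Convert CTE: alpha = 2.1 ppm/C = 2.1e-6 /C
Step 2: dL = 2.1e-6 * 116 * 371
dL = 0.0904 um


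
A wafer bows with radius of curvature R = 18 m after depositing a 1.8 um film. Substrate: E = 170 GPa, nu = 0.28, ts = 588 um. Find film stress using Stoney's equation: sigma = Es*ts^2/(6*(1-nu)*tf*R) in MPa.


Step 1: Compute numerator: Es * ts^2 = 170 * 588^2 = 58776480 (GPa*um^2)
Step 2: Compute denominator (R in um): 6*(1-nu)*tf*R = 6*0.72*1.8*18e6 = 139968000.0 (um^2)
Step 3: sigma (GPa) = 58776480 / 139968000.0 = 4.19928e-01 GPa
Step 4: Convert to MPa (x1000): sigma = 419.9 MPa


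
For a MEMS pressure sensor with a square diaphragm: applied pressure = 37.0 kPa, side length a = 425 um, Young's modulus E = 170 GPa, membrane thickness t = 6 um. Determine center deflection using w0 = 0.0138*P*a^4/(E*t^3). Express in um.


Step 1: Convert pressure to compatible units (E is in GPa, so P in GPa).
P = 37.0 kPa = 37.0e-6 GPa
Step 2: Compute numerator: 0.0138 * P * a^4.
a^4 = 425^4 = 32625390625
numerator = 0.0138 * 37.0e-6 * 32625390625 = 1.66585e+04
Step 3: Compute denominator: E * t^3 = 170 * 6^3 = 36720
Step 4: w0 = numerator / denominator = 1.66585e+04 / 36720 = 0.4537 um


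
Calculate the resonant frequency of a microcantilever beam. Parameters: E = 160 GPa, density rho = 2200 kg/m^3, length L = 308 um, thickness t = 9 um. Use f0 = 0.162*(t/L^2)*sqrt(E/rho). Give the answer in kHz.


Step 1: Convert units to SI.
t_SI = 9e-6 m, L_SI = 308e-6 m
Step 2: Calculate sqrt(E/rho).
sqrt(160e9 / 2200) = 8528.03 m/s
Step 3: Compute f0.
f0 = 0.162 * 9e-6 / (308e-6)^2 * 8528.03 = 131070.5 Hz = 131.07 kHz


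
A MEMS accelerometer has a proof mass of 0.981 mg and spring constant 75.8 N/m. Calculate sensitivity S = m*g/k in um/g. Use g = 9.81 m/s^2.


Step 1: Convert mass: m = 0.981 mg = 9.81e-07 kg
Step 2: S = m * g / k = 9.81e-07 * 9.81 / 75.8
Step 3: S = 1.27e-07 m/g
Step 4: Convert to um/g: S = 0.127 um/g


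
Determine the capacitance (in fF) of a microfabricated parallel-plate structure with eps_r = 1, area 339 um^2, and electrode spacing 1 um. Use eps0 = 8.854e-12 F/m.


Step 1: Convert area to m^2: A = 339e-12 m^2
Step 2: Convert gap to m: d = 1e-6 m
Step 3: C = eps0 * eps_r * A / d
C = 8.854e-12 * 1 * 339e-12 / 1e-6
Step 4: Convert to fF (multiply by 1e15).
C = 3.0 fF


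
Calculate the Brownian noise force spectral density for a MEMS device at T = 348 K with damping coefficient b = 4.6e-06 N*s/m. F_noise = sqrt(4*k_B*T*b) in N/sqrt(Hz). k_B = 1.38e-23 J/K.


Step 1: Compute 4 * k_B * T * b
= 4 * 1.38e-23 * 348 * 4.6e-06
= 8.8364e-26 N^2/Hz
Step 2: F_noise = sqrt(8.8364e-26)
F_noise = 2.97e-13 N/sqrt(Hz)


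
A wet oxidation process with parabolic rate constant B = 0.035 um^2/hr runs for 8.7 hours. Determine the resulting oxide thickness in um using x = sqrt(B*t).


Step 1: Compute B*t = 0.035 * 8.7 = 0.3045
Step 2: x = sqrt(0.3045)
x = 0.552 um


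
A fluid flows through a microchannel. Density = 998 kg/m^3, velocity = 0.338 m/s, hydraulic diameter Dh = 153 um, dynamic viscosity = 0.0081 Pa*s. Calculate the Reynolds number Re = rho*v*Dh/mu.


Step 1: Convert Dh to meters: Dh = 153e-6 m
Step 2: Re = rho * v * Dh / mu
Re = 998 * 0.338 * 153e-6 / 0.0081
Re = 6.372


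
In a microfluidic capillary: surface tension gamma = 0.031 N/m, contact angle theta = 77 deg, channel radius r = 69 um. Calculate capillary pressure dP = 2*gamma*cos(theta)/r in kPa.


Step 1: cos(77 deg) = 0.225
Step 2: Convert r to m: r = 69e-6 m
Step 3: dP = 2 * 0.031 * 0.225 / 69e-6 = 202.2 Pa
Step 4: Convert Pa to kPa (divide by 1000).
dP = 0.2 kPa


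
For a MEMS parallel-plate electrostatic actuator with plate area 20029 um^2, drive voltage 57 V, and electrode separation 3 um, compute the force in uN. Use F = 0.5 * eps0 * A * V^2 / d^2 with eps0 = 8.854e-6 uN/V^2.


Step 1: Identify parameters.
eps0 = 8.854e-6 uN/V^2, A = 20029 um^2, V = 57 V, d = 3 um
Step 2: Compute V^2 = 57^2 = 3249
Step 3: Compute d^2 = 3^2 = 9
Step 4: F = 0.5 * 8.854e-6 * 20029 * 3249 / 9
F = 32.009 uN


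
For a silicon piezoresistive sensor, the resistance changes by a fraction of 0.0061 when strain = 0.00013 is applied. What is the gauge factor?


Step 1: Identify values.
dR/R = 0.0061, strain = 0.00013
Step 2: GF = (dR/R) / strain = 0.0061 / 0.00013
GF = 46.9


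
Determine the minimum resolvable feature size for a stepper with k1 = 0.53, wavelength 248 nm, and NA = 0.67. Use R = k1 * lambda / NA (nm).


Step 1: Identify values: k1 = 0.53, lambda = 248 nm, NA = 0.67
Step 2: R = k1 * lambda / NA
R = 0.53 * 248 / 0.67
R = 196.2 nm


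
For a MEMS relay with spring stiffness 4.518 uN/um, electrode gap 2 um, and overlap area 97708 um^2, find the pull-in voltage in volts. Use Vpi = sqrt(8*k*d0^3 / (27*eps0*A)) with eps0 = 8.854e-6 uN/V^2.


Step 1: Compute numerator: 8 * k * d0^3 = 8 * 4.518 * 2^3 = 289.152
Step 2: Compute denominator: 27 * eps0 * A = 27 * 8.854e-6 * 97708 = 23.357879
Step 3: Vpi = sqrt(289.152 / 23.357879)
Vpi = 3.52 V


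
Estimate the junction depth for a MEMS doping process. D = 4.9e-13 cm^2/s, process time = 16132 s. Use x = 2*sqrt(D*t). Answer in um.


Step 1: Compute D*t = 4.9e-13 * 16132 = 7.90468e-09 cm^2
Step 2: sqrt(D*t) = 8.89083e-05 cm
Step 3: x = 2 * 8.89083e-05 cm = 1.778166e-04 cm
Step 4: Convert to um (1 cm = 1e4 um): x = 1.778 um


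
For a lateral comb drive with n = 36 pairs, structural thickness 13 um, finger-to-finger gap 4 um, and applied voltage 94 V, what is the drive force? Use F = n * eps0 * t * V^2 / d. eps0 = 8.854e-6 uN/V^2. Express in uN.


Step 1: Parameters: n=36, eps0=8.854e-6 uN/V^2, t=13 um, V=94 V, d=4 um
Step 2: V^2 = 8836
Step 3: F = 36 * 8.854e-6 * 13 * 8836 / 4
F = 9.153 uN


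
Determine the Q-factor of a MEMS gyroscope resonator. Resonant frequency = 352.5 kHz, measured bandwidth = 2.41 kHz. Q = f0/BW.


Step 1: Q = f0 / bandwidth
Step 2: Q = 352.5 / 2.41
Q = 146.3


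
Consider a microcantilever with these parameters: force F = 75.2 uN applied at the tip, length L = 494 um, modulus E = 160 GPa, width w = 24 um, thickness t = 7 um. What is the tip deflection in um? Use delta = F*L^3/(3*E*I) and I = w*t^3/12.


Step 1: Calculate the second moment of area.
I = w * t^3 / 12 = 24 * 7^3 / 12 = 686.0 um^4
Step 2: Convert E to consistent units (1 GPa = 1000 uN/um^2).
E = 160 GPa = 160000 uN/um^2
Step 3: Calculate tip deflection.
delta = F * L^3 / (3 * E * I)
delta = 75.2 * 494^3 / (3 * 160000 * 686.0)
delta = 27.5317 um


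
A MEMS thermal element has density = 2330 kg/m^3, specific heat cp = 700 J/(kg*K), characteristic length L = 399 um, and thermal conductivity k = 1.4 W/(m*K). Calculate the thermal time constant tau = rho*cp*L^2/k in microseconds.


Step 1: Convert L to m: L = 399e-6 m
Step 2: L^2 = (399e-6)^2 = 1.59201e-07 m^2
Step 3: tau = 2330 * 700 * 1.59201e-07 / 1.4 = 1.85469165e-01 s
Step 4: Convert to microseconds (multiply by 1e6).
tau = 185469.165 us


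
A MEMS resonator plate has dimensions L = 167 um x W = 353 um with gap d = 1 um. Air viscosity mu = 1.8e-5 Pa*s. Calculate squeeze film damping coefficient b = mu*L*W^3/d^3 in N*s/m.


Step 1: Convert to SI.
L = 167e-6 m, W = 353e-6 m, d = 1e-6 m
Step 2: W^3 = (353e-6)^3 = 4.40e-11 m^3
Step 3: d^3 = (1e-6)^3 = 1.00e-18 m^3
Step 4: b = 1.8e-5 * 167e-6 * 4.40e-11 / 1.00e-18
b = 1.32e-01 N*s/m


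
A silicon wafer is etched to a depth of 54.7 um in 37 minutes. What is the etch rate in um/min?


Step 1: Etch rate = depth / time
Step 2: rate = 54.7 / 37
rate = 1.478 um/min


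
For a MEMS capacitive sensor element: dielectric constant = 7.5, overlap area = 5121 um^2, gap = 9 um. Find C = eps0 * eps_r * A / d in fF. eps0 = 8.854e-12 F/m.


Step 1: Convert area to m^2: A = 5121e-12 m^2
Step 2: Convert gap to m: d = 9e-6 m
Step 3: C = eps0 * eps_r * A / d
C = 8.854e-12 * 7.5 * 5121e-12 / 9e-6
Step 4: Convert to fF (multiply by 1e15).
C = 37.78 fF


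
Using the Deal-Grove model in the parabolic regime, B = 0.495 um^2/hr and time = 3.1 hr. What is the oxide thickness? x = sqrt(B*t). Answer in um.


Step 1: Compute B*t = 0.495 * 3.1 = 1.5345
Step 2: x = sqrt(1.5345)
x = 1.239 um


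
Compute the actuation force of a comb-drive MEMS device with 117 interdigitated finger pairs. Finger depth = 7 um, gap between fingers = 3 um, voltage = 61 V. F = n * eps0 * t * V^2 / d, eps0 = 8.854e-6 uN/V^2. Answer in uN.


Step 1: Parameters: n=117, eps0=8.854e-6 uN/V^2, t=7 um, V=61 V, d=3 um
Step 2: V^2 = 3721
Step 3: F = 117 * 8.854e-6 * 7 * 3721 / 3
F = 8.994 uN


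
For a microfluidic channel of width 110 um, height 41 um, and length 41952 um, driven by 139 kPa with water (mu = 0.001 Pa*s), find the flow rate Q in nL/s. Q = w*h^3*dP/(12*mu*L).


Step 1: Convert all dimensions to SI (meters).
w = 110e-6 m, h = 41e-6 m, L = 41952e-6 m, dP = 139e3 Pa
Step 2: Q = w * h^3 * dP / (12 * mu * L)
Q = 110e-6 * (41e-6)^3 * 139e3 / (12 * 0.001 * 41952e-6) = 2.09326947e-09 m^3/s
Step 3: Convert Q from m^3/s to nL/s (1 m^3 = 1e12 nL, so multiply by 1e12).
Q = 2093.269 nL/s


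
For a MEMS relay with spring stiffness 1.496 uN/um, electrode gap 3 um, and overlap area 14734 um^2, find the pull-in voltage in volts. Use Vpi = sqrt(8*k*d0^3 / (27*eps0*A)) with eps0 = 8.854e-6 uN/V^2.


Step 1: Compute numerator: 8 * k * d0^3 = 8 * 1.496 * 3^3 = 323.136
Step 2: Compute denominator: 27 * eps0 * A = 27 * 8.854e-6 * 14734 = 3.522281
Step 3: Vpi = sqrt(323.136 / 3.522281)
Vpi = 9.58 V


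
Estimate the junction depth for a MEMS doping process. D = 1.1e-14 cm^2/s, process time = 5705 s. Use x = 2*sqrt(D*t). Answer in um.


Step 1: Compute D*t = 1.1e-14 * 5705 = 6.2755e-11 cm^2
Step 2: sqrt(D*t) = 7.9218e-06 cm
Step 3: x = 2 * 7.9218e-06 cm = 1.58436e-05 cm
Step 4: Convert to um (1 cm = 1e4 um): x = 0.158 um


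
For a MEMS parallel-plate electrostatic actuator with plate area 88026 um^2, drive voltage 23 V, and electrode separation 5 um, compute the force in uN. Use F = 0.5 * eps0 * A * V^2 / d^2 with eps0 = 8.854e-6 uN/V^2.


Step 1: Identify parameters.
eps0 = 8.854e-6 uN/V^2, A = 88026 um^2, V = 23 V, d = 5 um
Step 2: Compute V^2 = 23^2 = 529
Step 3: Compute d^2 = 5^2 = 25
Step 4: F = 0.5 * 8.854e-6 * 88026 * 529 / 25
F = 8.246 uN


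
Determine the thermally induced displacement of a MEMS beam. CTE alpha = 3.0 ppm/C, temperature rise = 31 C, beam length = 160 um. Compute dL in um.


Step 1: Convert CTE: alpha = 3.0 ppm/C = 3.0e-6 /C
Step 2: dL = 3.0e-6 * 31 * 160
dL = 0.0149 um


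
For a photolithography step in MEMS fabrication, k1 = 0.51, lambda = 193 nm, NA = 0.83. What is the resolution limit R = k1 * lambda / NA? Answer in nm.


Step 1: Identify values: k1 = 0.51, lambda = 193 nm, NA = 0.83
Step 2: R = k1 * lambda / NA
R = 0.51 * 193 / 0.83
R = 118.6 nm


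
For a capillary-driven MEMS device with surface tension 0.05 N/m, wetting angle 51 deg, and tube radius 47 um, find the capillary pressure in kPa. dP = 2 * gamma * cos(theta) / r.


Step 1: cos(51 deg) = 0.6293
Step 2: Convert r to m: r = 47e-6 m
Step 3: dP = 2 * 0.05 * 0.6293 / 47e-6 = 1338.9 Pa
Step 4: Convert Pa to kPa (divide by 1000).
dP = 1.34 kPa


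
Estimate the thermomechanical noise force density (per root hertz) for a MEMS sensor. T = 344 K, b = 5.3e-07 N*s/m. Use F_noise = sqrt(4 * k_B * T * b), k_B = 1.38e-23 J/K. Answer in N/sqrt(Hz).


Step 1: Compute 4 * k_B * T * b
= 4 * 1.38e-23 * 344 * 5.3e-07
= 1.0064e-26 N^2/Hz
Step 2: F_noise = sqrt(1.0064e-26)
F_noise = 1.00e-13 N/sqrt(Hz)


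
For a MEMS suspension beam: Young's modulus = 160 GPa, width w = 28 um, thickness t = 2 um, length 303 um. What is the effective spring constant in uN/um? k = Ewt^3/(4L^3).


Step 1: Convert E to consistent units (1 GPa = 1000 uN/um^2).
E = 160 GPa = 160000 uN/um^2
Step 2: Compute t^3 = 2^3 = 8
Step 3: Compute L^3 = 303^3 = 27818127
Step 4: k = 160000 * 28 * 8 / (4 * 27818127)
k = 0.3221 uN/um


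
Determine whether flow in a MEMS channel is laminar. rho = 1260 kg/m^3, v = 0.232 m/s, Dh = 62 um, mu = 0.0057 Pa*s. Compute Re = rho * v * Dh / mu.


Step 1: Convert Dh to meters: Dh = 62e-6 m
Step 2: Re = rho * v * Dh / mu
Re = 1260 * 0.232 * 62e-6 / 0.0057
Re = 3.18
Since Re = 3.18 is below ~2300, the flow is laminar.


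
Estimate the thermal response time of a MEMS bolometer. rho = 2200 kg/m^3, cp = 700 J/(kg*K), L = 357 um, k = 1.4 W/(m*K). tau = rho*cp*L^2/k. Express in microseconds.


Step 1: Convert L to m: L = 357e-6 m
Step 2: L^2 = (357e-6)^2 = 1.27449e-07 m^2
Step 3: tau = 2200 * 700 * 1.27449e-07 / 1.4 = 1.401939e-01 s
Step 4: Convert to microseconds (multiply by 1e6).
tau = 140193.9 us


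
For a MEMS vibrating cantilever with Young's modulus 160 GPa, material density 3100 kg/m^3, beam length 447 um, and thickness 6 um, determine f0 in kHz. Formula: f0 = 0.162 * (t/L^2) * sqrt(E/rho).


Step 1: Convert units to SI.
t_SI = 6e-6 m, L_SI = 447e-6 m
Step 2: Calculate sqrt(E/rho).
sqrt(160e9 / 3100) = 7184.21 m/s
Step 3: Compute f0.
f0 = 0.162 * 6e-6 / (447e-6)^2 * 7184.21 = 34948.6 Hz = 34.95 kHz


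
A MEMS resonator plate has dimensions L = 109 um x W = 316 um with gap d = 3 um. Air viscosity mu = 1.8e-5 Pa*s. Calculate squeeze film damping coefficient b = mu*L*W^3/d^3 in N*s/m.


Step 1: Convert to SI.
L = 109e-6 m, W = 316e-6 m, d = 3e-6 m
Step 2: W^3 = (316e-6)^3 = 3.16e-11 m^3
Step 3: d^3 = (3e-6)^3 = 2.70e-17 m^3
Step 4: b = 1.8e-5 * 109e-6 * 3.16e-11 / 2.70e-17
b = 2.29e-03 N*s/m


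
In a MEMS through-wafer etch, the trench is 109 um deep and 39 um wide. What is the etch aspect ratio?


Step 1: AR = depth / width
Step 2: AR = 109 / 39
AR = 2.8


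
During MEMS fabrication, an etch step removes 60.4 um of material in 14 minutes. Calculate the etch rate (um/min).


Step 1: Etch rate = depth / time
Step 2: rate = 60.4 / 14
rate = 4.314 um/min


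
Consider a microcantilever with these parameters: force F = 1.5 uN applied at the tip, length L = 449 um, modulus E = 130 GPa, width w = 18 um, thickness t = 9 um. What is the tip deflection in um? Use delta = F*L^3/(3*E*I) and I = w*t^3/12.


Step 1: Calculate the second moment of area.
I = w * t^3 / 12 = 18 * 9^3 / 12 = 1093.5 um^4
Step 2: Convert E to consistent units (1 GPa = 1000 uN/um^2).
E = 130 GPa = 130000 uN/um^2
Step 3: Calculate tip deflection.
delta = F * L^3 / (3 * E * I)
delta = 1.5 * 449^3 / (3 * 130000 * 1093.5)
delta = 0.3184 um


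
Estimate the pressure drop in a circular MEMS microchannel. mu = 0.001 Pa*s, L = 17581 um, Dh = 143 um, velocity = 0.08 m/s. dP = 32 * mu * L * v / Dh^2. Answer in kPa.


Step 1: Convert to SI: L = 17581e-6 m, Dh = 143e-6 m
Step 2: dP = 32 * 0.001 * 17581e-6 * 0.08 / (143e-6)^2
Step 3: dP = 2200.96 Pa
Step 4: Convert to kPa: dP = 2.2 kPa


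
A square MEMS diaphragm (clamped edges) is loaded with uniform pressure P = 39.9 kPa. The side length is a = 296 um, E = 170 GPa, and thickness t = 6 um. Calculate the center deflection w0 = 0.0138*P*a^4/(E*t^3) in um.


Step 1: Convert pressure to compatible units (E is in GPa, so P in GPa).
P = 39.9 kPa = 39.9e-6 GPa
Step 2: Compute numerator: 0.0138 * P * a^4.
a^4 = 296^4 = 7676563456
numerator = 0.0138 * 39.9e-6 * 7676563456 = 4.22687e+03
Step 3: Compute denominator: E * t^3 = 170 * 6^3 = 36720
Step 4: w0 = numerator / denominator = 4.22687e+03 / 36720 = 0.1151 um


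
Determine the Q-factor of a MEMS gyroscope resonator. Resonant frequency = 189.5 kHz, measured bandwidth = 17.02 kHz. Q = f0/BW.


Step 1: Q = f0 / bandwidth
Step 2: Q = 189.5 / 17.02
Q = 11.1


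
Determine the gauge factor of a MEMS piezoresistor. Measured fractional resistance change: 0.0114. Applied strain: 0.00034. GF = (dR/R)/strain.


Step 1: Identify values.
dR/R = 0.0114, strain = 0.00034
Step 2: GF = (dR/R) / strain = 0.0114 / 0.00034
GF = 33.5


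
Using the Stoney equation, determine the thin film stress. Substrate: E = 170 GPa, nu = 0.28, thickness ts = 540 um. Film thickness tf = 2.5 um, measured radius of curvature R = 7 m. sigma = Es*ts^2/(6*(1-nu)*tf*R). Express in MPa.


Step 1: Compute numerator: Es * ts^2 = 170 * 540^2 = 49572000 (GPa*um^2)
Step 2: Compute denominator (R in um): 6*(1-nu)*tf*R = 6*0.72*2.5*7e6 = 75600000.0 (um^2)
Step 3: sigma (GPa) = 49572000 / 75600000.0 = 6.55714e-01 GPa
Step 4: Convert to MPa (x1000): sigma = 655.7 MPa


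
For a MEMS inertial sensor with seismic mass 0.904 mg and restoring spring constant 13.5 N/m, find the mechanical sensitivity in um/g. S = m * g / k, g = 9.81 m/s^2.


Step 1: Convert mass: m = 0.904 mg = 9.04e-07 kg
Step 2: S = m * g / k = 9.04e-07 * 9.81 / 13.5
Step 3: S = 6.57e-07 m/g
Step 4: Convert to um/g: S = 0.657 um/g


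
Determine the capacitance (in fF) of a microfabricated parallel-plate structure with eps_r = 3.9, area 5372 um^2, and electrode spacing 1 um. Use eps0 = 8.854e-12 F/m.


Step 1: Convert area to m^2: A = 5372e-12 m^2
Step 2: Convert gap to m: d = 1e-6 m
Step 3: C = eps0 * eps_r * A / d
C = 8.854e-12 * 3.9 * 5372e-12 / 1e-6
Step 4: Convert to fF (multiply by 1e15).
C = 185.5 fF


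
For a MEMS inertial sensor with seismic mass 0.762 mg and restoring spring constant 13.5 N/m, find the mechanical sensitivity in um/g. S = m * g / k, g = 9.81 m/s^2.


Step 1: Convert mass: m = 0.762 mg = 7.62e-07 kg
Step 2: S = m * g / k = 7.62e-07 * 9.81 / 13.5
Step 3: S = 5.54e-07 m/g
Step 4: Convert to um/g: S = 0.554 um/g


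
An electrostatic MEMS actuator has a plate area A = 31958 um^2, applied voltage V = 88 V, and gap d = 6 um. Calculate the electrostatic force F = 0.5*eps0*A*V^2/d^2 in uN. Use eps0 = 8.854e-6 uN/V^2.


Step 1: Identify parameters.
eps0 = 8.854e-6 uN/V^2, A = 31958 um^2, V = 88 V, d = 6 um
Step 2: Compute V^2 = 88^2 = 7744
Step 3: Compute d^2 = 6^2 = 36
Step 4: F = 0.5 * 8.854e-6 * 31958 * 7744 / 36
F = 30.434 uN


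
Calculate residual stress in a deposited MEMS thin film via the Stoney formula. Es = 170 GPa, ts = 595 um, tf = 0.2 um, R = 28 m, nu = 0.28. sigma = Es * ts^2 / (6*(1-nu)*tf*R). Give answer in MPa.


Step 1: Compute numerator: Es * ts^2 = 170 * 595^2 = 60184250 (GPa*um^2)
Step 2: Compute denominator (R in um): 6*(1-nu)*tf*R = 6*0.72*0.2*28e6 = 24192000.0 (um^2)
Step 3: sigma (GPa) = 60184250 / 24192000.0 = 2.487775e+00 GPa
Step 4: Convert to MPa (x1000): sigma = 2487.8 MPa


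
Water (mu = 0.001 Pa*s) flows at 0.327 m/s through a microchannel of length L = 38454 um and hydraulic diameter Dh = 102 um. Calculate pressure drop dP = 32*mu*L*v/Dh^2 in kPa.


Step 1: Convert to SI: L = 38454e-6 m, Dh = 102e-6 m
Step 2: dP = 32 * 0.001 * 38454e-6 * 0.327 / (102e-6)^2
Step 3: dP = 38675.76 Pa
Step 4: Convert to kPa: dP = 38.68 kPa


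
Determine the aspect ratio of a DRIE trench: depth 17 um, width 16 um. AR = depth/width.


Step 1: AR = depth / width
Step 2: AR = 17 / 16
AR = 1.1


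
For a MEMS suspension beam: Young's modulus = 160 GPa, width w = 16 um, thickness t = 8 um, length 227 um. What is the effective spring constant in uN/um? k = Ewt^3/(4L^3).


Step 1: Convert E to consistent units (1 GPa = 1000 uN/um^2).
E = 160 GPa = 160000 uN/um^2
Step 2: Compute t^3 = 8^3 = 512
Step 3: Compute L^3 = 227^3 = 11697083
Step 4: k = 160000 * 16 * 512 / (4 * 11697083)
k = 28.0138 uN/um


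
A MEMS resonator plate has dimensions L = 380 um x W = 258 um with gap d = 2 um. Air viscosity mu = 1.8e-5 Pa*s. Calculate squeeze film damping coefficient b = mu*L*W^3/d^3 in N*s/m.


Step 1: Convert to SI.
L = 380e-6 m, W = 258e-6 m, d = 2e-6 m
Step 2: W^3 = (258e-6)^3 = 1.72e-11 m^3
Step 3: d^3 = (2e-6)^3 = 8.00e-18 m^3
Step 4: b = 1.8e-5 * 380e-6 * 1.72e-11 / 8.00e-18
b = 1.47e-02 N*s/m


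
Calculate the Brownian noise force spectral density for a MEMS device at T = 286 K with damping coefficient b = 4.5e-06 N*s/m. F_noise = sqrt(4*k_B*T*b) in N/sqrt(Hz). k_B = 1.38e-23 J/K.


Step 1: Compute 4 * k_B * T * b
= 4 * 1.38e-23 * 286 * 4.5e-06
= 7.1042e-26 N^2/Hz
Step 2: F_noise = sqrt(7.1042e-26)
F_noise = 2.67e-13 N/sqrt(Hz)


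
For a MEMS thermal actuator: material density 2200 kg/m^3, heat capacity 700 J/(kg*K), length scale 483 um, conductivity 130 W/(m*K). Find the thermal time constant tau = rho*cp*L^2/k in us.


Step 1: Convert L to m: L = 483e-6 m
Step 2: L^2 = (483e-6)^2 = 2.33289e-07 m^2
Step 3: tau = 2200 * 700 * 2.33289e-07 / 130 = 2.76357738e-03 s
Step 4: Convert to microseconds (multiply by 1e6).
tau = 2763.577 us


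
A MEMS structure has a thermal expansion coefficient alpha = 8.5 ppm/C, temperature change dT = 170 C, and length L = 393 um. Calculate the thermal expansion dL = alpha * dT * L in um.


Step 1: Convert CTE: alpha = 8.5 ppm/C = 8.5e-6 /C
Step 2: dL = 8.5e-6 * 170 * 393
dL = 0.5679 um


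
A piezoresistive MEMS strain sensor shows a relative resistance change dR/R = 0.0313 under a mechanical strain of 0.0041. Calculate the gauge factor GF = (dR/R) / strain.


Step 1: Identify values.
dR/R = 0.0313, strain = 0.0041
Step 2: GF = (dR/R) / strain = 0.0313 / 0.0041
GF = 7.6


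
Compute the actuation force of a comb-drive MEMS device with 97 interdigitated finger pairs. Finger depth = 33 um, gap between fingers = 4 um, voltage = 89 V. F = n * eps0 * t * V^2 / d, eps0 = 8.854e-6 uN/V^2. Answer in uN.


Step 1: Parameters: n=97, eps0=8.854e-6 uN/V^2, t=33 um, V=89 V, d=4 um
Step 2: V^2 = 7921
Step 3: F = 97 * 8.854e-6 * 33 * 7921 / 4
F = 56.124 uN


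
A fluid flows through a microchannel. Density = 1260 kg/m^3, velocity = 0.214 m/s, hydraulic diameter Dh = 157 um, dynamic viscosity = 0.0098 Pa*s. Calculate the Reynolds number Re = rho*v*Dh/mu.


Step 1: Convert Dh to meters: Dh = 157e-6 m
Step 2: Re = rho * v * Dh / mu
Re = 1260 * 0.214 * 157e-6 / 0.0098
Re = 4.32


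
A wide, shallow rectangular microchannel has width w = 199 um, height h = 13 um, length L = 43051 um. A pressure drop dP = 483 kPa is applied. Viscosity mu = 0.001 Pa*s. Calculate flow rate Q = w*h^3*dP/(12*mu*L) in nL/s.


Step 1: Convert all dimensions to SI (meters).
w = 199e-6 m, h = 13e-6 m, L = 43051e-6 m, dP = 483e3 Pa
Step 2: Q = w * h^3 * dP / (12 * mu * L)
Q = 199e-6 * (13e-6)^3 * 483e3 / (12 * 0.001 * 43051e-6) = 4.0875754e-10 m^3/s
Step 3: Convert Q from m^3/s to nL/s (1 m^3 = 1e12 nL, so multiply by 1e12).
Q = 408.758 nL/s


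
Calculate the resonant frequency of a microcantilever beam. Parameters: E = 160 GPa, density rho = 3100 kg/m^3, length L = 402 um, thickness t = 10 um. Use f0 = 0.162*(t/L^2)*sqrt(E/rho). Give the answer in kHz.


Step 1: Convert units to SI.
t_SI = 10e-6 m, L_SI = 402e-6 m
Step 2: Calculate sqrt(E/rho).
sqrt(160e9 / 3100) = 7184.21 m/s
Step 3: Compute f0.
f0 = 0.162 * 10e-6 / (402e-6)^2 * 7184.21 = 72018.1 Hz = 72.02 kHz


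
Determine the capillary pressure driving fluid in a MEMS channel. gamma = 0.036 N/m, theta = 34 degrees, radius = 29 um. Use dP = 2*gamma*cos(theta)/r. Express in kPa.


Step 1: cos(34 deg) = 0.829
Step 2: Convert r to m: r = 29e-6 m
Step 3: dP = 2 * 0.036 * 0.829 / 29e-6 = 2058.2 Pa
Step 4: Convert Pa to kPa (divide by 1000).
dP = 2.06 kPa


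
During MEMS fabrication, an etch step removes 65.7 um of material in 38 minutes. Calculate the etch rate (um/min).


Step 1: Etch rate = depth / time
Step 2: rate = 65.7 / 38
rate = 1.729 um/min


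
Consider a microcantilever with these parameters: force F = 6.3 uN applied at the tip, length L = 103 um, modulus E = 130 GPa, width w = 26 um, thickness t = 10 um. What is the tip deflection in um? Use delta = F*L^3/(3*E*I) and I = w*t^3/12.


Step 1: Calculate the second moment of area.
I = w * t^3 / 12 = 26 * 10^3 / 12 = 2166.6667 um^4
Step 2: Convert E to consistent units (1 GPa = 1000 uN/um^2).
E = 130 GPa = 130000 uN/um^2
Step 3: Calculate tip deflection.
delta = F * L^3 / (3 * E * I)
delta = 6.3 * 103^3 / (3 * 130000 * 2166.6667)
delta = 0.0081 um


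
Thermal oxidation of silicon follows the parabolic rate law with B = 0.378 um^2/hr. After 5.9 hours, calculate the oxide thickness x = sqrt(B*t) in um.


Step 1: Compute B*t = 0.378 * 5.9 = 2.2302
Step 2: x = sqrt(2.2302)
x = 1.493 um


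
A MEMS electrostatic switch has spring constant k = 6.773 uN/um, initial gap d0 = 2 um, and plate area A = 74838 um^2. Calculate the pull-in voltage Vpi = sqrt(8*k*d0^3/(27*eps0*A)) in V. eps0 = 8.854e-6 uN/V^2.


Step 1: Compute numerator: 8 * k * d0^3 = 8 * 6.773 * 2^3 = 433.472
Step 2: Compute denominator: 27 * eps0 * A = 27 * 8.854e-6 * 74838 = 17.890623
Step 3: Vpi = sqrt(433.472 / 17.890623)
Vpi = 4.92 V


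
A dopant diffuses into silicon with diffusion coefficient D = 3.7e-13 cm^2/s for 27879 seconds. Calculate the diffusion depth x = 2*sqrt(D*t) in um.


Step 1: Compute D*t = 3.7e-13 * 27879 = 1.031523e-08 cm^2
Step 2: sqrt(D*t) = 1.01564e-04 cm
Step 3: x = 2 * 1.01564e-04 cm = 2.03128e-04 cm
Step 4: Convert to um (1 cm = 1e4 um): x = 2.031 um


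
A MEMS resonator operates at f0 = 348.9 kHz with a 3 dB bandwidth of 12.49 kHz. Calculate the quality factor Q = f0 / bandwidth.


Step 1: Q = f0 / bandwidth
Step 2: Q = 348.9 / 12.49
Q = 27.9


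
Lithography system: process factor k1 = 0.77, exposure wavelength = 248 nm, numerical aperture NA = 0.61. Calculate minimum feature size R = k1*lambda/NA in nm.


Step 1: Identify values: k1 = 0.77, lambda = 248 nm, NA = 0.61
Step 2: R = k1 * lambda / NA
R = 0.77 * 248 / 0.61
R = 313.0 nm


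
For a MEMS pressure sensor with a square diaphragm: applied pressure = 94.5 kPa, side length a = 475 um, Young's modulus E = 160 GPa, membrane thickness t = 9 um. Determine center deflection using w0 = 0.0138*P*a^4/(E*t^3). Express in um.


Step 1: Convert pressure to compatible units (E is in GPa, so P in GPa).
P = 94.5 kPa = 94.5e-6 GPa
Step 2: Compute numerator: 0.0138 * P * a^4.
a^4 = 475^4 = 50906640625
numerator = 0.0138 * 94.5e-6 * 50906640625 = 6.63874e+04
Step 3: Compute denominator: E * t^3 = 160 * 9^3 = 116640
Step 4: w0 = numerator / denominator = 6.63874e+04 / 116640 = 0.5692 um


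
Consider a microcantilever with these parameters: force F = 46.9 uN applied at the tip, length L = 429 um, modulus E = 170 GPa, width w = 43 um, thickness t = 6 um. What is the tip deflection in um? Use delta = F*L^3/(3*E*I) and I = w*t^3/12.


Step 1: Calculate the second moment of area.
I = w * t^3 / 12 = 43 * 6^3 / 12 = 774.0 um^4
Step 2: Convert E to consistent units (1 GPa = 1000 uN/um^2).
E = 170 GPa = 170000 uN/um^2
Step 3: Calculate tip deflection.
delta = F * L^3 / (3 * E * I)
delta = 46.9 * 429^3 / (3 * 170000 * 774.0)
delta = 9.3807 um


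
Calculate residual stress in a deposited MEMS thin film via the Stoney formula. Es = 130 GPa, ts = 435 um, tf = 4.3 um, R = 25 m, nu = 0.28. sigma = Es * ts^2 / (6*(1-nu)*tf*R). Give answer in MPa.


Step 1: Compute numerator: Es * ts^2 = 130 * 435^2 = 24599250 (GPa*um^2)
Step 2: Compute denominator (R in um): 6*(1-nu)*tf*R = 6*0.72*4.3*25e6 = 464400000.0 (um^2)
Step 3: sigma (GPa) = 24599250 / 464400000.0 = 5.297e-02 GPa
Step 4: Convert to MPa (x1000): sigma = 53.0 MPa


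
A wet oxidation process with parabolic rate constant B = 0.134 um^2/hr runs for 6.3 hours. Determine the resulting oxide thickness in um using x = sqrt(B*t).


Step 1: Compute B*t = 0.134 * 6.3 = 0.8442
Step 2: x = sqrt(0.8442)
x = 0.919 um


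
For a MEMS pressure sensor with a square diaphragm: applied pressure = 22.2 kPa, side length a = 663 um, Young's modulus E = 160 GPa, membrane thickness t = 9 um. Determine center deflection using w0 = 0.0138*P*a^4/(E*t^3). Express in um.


Step 1: Convert pressure to compatible units (E is in GPa, so P in GPa).
P = 22.2 kPa = 22.2e-6 GPa
Step 2: Compute numerator: 0.0138 * P * a^4.
a^4 = 663^4 = 193220905761
numerator = 0.0138 * 22.2e-6 * 193220905761 = 5.91952e+04
Step 3: Compute denominator: E * t^3 = 160 * 9^3 = 116640
Step 4: w0 = numerator / denominator = 5.91952e+04 / 116640 = 0.5075 um


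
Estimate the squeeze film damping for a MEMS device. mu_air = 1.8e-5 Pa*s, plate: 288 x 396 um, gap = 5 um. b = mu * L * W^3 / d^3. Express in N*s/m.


Step 1: Convert to SI.
L = 288e-6 m, W = 396e-6 m, d = 5e-6 m
Step 2: W^3 = (396e-6)^3 = 6.21e-11 m^3
Step 3: d^3 = (5e-6)^3 = 1.25e-16 m^3
Step 4: b = 1.8e-5 * 288e-6 * 6.21e-11 / 1.25e-16
b = 2.58e-03 N*s/m


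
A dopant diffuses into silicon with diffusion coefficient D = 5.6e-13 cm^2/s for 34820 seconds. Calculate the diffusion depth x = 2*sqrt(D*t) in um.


Step 1: Compute D*t = 5.6e-13 * 34820 = 1.94992e-08 cm^2
Step 2: sqrt(D*t) = 1.3964e-04 cm
Step 3: x = 2 * 1.3964e-04 cm = 2.7928e-04 cm
Step 4: Convert to um (1 cm = 1e4 um): x = 2.793 um


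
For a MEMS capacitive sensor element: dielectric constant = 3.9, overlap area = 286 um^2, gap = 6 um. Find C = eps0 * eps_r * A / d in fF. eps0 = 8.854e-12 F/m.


Step 1: Convert area to m^2: A = 286e-12 m^2
Step 2: Convert gap to m: d = 6e-6 m
Step 3: C = eps0 * eps_r * A / d
C = 8.854e-12 * 3.9 * 286e-12 / 6e-6
Step 4: Convert to fF (multiply by 1e15).
C = 1.65 fF


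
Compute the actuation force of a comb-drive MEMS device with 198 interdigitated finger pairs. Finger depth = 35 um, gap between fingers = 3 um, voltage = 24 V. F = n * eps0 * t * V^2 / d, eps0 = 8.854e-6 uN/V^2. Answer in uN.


Step 1: Parameters: n=198, eps0=8.854e-6 uN/V^2, t=35 um, V=24 V, d=3 um
Step 2: V^2 = 576
Step 3: F = 198 * 8.854e-6 * 35 * 576 / 3
F = 11.781 uN


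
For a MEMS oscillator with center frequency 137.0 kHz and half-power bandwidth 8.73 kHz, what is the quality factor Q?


Step 1: Q = f0 / bandwidth
Step 2: Q = 137.0 / 8.73
Q = 15.7


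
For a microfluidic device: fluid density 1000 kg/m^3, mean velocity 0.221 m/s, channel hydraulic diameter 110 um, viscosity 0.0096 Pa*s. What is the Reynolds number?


Step 1: Convert Dh to meters: Dh = 110e-6 m
Step 2: Re = rho * v * Dh / mu
Re = 1000 * 0.221 * 110e-6 / 0.0096
Re = 2.532


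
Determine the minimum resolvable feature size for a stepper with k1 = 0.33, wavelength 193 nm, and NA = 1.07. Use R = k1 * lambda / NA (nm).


Step 1: Identify values: k1 = 0.33, lambda = 193 nm, NA = 1.07
Step 2: R = k1 * lambda / NA
R = 0.33 * 193 / 1.07
R = 59.5 nm


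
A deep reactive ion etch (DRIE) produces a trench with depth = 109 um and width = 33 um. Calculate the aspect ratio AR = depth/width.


Step 1: AR = depth / width
Step 2: AR = 109 / 33
AR = 3.3


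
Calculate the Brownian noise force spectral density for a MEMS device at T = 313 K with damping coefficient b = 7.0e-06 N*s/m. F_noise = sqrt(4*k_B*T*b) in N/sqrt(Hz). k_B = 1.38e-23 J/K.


Step 1: Compute 4 * k_B * T * b
= 4 * 1.38e-23 * 313 * 7.0e-06
= 1.2094e-25 N^2/Hz
Step 2: F_noise = sqrt(1.2094e-25)
F_noise = 3.48e-13 N/sqrt(Hz)


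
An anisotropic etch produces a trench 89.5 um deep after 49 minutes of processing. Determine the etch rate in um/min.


Step 1: Etch rate = depth / time
Step 2: rate = 89.5 / 49
rate = 1.827 um/min


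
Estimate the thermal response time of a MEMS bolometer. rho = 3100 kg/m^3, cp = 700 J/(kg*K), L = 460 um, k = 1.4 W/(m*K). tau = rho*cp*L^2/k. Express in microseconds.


Step 1: Convert L to m: L = 460e-6 m
Step 2: L^2 = (460e-6)^2 = 2.116e-07 m^2
Step 3: tau = 3100 * 700 * 2.116e-07 / 1.4 = 3.2798e-01 s
Step 4: Convert to microseconds (multiply by 1e6).
tau = 327980.0 us


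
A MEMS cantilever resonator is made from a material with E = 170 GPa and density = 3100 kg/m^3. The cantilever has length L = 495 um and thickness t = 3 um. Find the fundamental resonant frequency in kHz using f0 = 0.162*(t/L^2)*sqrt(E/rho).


Step 1: Convert units to SI.
t_SI = 3e-6 m, L_SI = 495e-6 m
Step 2: Calculate sqrt(E/rho).
sqrt(170e9 / 3100) = 7405.32 m/s
Step 3: Compute f0.
f0 = 0.162 * 3e-6 / (495e-6)^2 * 7405.32 = 14688.2 Hz = 14.69 kHz
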